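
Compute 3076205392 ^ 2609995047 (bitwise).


0b10110111010110110010101101010000 ^ 0b10011011100100010101110100100111 = 0b101100110010100111011001110111 = 751466103

751466103


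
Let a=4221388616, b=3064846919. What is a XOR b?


4221388616 ^ 3064846919 = 1295031567

1295031567


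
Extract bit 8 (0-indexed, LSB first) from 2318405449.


0b10001010001100000000111101001001, position 8 = 1

1


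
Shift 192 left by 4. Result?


0b11000000 << 4 = 0b110000000000 = 3072

3072


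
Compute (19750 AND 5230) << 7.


Step 1: 19750 & 5230 = 1062
Step 2: 1062 << 7 = 135936

135936


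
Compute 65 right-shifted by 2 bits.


0b1000001 >> 2 = 0b10000 = 16

16


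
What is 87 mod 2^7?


87 & 127 = 87

87


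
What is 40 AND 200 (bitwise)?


0b101000 & 0b11001000 = 0b1000 = 8

8


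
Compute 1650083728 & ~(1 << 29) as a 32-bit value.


1650083728 & ~(1 << 29) = 1113212816

1113212816


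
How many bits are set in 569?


0b1000111001 has 5 set bits

5


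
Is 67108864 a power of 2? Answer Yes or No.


0b100000000000000000000000000. Only one bit set => Yes

Yes


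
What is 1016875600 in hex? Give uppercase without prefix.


1016875600 = 3C9C4A50 hex

3C9C4A50


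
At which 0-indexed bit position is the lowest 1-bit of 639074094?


0b100110000101110111111100101110. Lowest set bit at position 1

1


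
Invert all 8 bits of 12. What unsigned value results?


12 ^ 255 = 243

243


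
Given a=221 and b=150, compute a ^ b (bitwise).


221 ^ 150 = 75

75


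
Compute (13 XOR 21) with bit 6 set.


Step 1: 13 ^ 21 = 24
Step 2: 24 | (1 << 6) = 24 | 64 = 88

88


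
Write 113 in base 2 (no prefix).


113 = 1110001 in binary

1110001


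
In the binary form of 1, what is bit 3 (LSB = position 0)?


0b1, position 3 = 0

0


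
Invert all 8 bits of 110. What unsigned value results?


110 ^ 255 = 145

145


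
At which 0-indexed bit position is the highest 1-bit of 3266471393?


0b11000010101100100110010111100001. Highest set bit at position 31

31


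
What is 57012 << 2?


0b1101111010110100 << 2 = 0b110111101011010000 = 228048

228048


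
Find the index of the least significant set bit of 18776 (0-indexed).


0b100100101011000. Lowest set bit at position 3

3


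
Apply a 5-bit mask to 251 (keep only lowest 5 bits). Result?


251 & 31 = 27

27


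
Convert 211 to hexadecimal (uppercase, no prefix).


211 = D3 hex

D3


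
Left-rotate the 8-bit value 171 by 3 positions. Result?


Rotate 0b10101011 left by 3 (8-bit) = 0b1011101 = 93

93


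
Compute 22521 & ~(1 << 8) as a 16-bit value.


22521 & ~(1 << 8) = 22265

22265


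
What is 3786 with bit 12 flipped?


3786 ^ (1 << 12) = 3786 ^ 4096 = 7882

7882


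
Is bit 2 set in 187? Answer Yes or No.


0b10111011, bit 2 = 0. No

No


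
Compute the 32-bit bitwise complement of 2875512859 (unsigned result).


~0b10101011011001001101100000011011 = 0b1010100100110110010011111100100 = 1419454436 (32-bit unsigned)

1419454436


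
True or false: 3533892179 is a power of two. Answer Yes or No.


0b11010010101000101110101001010011. Multiple bits set => No

No


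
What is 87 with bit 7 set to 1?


87 | (1 << 7) = 87 | 128 = 215

215


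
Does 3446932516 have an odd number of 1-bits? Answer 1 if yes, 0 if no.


0b11001101011101000000010000100100 has 12 ones => parity 0

0


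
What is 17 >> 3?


0b10001 >> 3 = 0b10 = 2

2


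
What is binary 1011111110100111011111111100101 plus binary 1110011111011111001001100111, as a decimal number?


1011111110100111011111111100101 + 1110011111011111001001100111 = 1101110010100011011001001001100 = 1850847820

1850847820


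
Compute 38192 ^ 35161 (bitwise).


0b1001010100110000 ^ 0b1000100101011001 = 0b1110001101001 = 7273

7273


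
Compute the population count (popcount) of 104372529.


0b110001110001001100100110001 has 12 set bits

12


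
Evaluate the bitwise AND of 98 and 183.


0b1100010 & 0b10110111 = 0b100010 = 34

34


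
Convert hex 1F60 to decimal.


1F60 hex = 8032 decimal

8032


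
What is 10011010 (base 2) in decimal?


10011010 in decimal = 154

154


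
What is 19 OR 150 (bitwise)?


0b10011 | 0b10010110 = 0b10010111 = 151

151


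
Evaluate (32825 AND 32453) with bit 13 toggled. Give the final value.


Step 1: 32825 & 32453 = 1
Step 2: 1 ^ (1 << 13) = 1 ^ 8192 = 8193

8193


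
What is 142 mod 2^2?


142 & 3 = 2

2


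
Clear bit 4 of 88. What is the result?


88 & ~(1 << 4) = 72

72


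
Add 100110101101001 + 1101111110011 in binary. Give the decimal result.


100110101101001 + 1101111110011 = 110100101011100 = 26972

26972


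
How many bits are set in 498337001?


0b11101101101000000010011101001 has 14 set bits

14


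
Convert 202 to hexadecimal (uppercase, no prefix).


202 = CA hex

CA


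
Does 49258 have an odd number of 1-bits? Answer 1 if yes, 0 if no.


0b1100000001101010 has 6 ones => parity 0

0


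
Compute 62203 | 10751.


0b1111001011111011 | 0b10100111111111 = 0b1111101111111111 = 64511

64511


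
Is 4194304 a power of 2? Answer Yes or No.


0b10000000000000000000000. Only one bit set => Yes

Yes


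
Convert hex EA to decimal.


EA hex = 234 decimal

234


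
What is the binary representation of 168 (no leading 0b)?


168 = 10101000 in binary

10101000


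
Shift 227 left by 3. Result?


0b11100011 << 3 = 0b11100011000 = 1816

1816


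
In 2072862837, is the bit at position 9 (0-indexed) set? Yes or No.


0b1111011100011010110000001110101, bit 9 = 0. No

No


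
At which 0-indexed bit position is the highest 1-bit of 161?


0b10100001. Highest set bit at position 7

7


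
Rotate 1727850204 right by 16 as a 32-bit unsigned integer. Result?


Rotate 0b1100110111111001110011011011100 right by 16 (32-bit) = 0b11100110110111000110011011111100 = 3873203964

3873203964


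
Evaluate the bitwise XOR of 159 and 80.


0b10011111 ^ 0b1010000 = 0b11001111 = 207

207


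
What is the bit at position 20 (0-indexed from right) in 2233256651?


0b10000101000111001100101011001011, position 20 = 1

1


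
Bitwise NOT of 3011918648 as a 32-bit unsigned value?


~0b10110011100001100011101100111000 = 0b1001100011110011100010011000111 = 1283048647 (32-bit unsigned)

1283048647


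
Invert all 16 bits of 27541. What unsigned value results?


27541 ^ 65535 = 37994

37994


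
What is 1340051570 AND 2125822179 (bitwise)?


0b1001111110111111001000001110010 & 0b1111110101101010111100011100011 = 0b1001110100101010001000001100010 = 1318391906

1318391906


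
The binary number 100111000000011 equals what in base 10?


100111000000011 in decimal = 19971

19971


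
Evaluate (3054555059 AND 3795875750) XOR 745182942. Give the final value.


Step 1: 3054555059 & 3795875750 = 2717927330
Step 2: 2717927330 ^ 745182942 = 2389365116

2389365116


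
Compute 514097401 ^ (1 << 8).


514097401 ^ (1 << 8) = 514097401 ^ 256 = 514097657

514097657


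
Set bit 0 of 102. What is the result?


102 | (1 << 0) = 102 | 1 = 103

103


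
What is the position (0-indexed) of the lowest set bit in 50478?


0b1100010100101110. Lowest set bit at position 1

1


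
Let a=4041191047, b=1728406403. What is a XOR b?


4041191047 ^ 1728406403 = 2547698948

2547698948


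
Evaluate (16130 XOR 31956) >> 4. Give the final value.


Step 1: 16130 ^ 31956 = 17366
Step 2: 17366 >> 4 = 1085

1085


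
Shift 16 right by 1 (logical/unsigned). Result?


0b10000 >> 1 = 0b1000 = 8

8


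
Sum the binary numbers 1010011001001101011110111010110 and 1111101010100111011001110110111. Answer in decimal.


1010011001001101011110111010110 + 1111101010100111011001110110111 = 11010000011110100111000110001101 = 3497685389

3497685389


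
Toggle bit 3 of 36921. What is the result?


36921 ^ (1 << 3) = 36921 ^ 8 = 36913

36913


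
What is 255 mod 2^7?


255 & 127 = 127

127


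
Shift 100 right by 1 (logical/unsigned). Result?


0b1100100 >> 1 = 0b110010 = 50

50


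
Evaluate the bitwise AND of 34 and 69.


0b100010 & 0b1000101 = 0b0 = 0

0


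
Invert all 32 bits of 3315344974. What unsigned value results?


3315344974 ^ 4294967295 = 979622321

979622321


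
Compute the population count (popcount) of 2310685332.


0b10001001101110100100001010010100 has 13 set bits

13


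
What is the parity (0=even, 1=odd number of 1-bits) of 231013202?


0b1101110001001111101101010010 has 16 ones => parity 0

0


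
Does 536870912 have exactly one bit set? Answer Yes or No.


0b100000000000000000000000000000. Only one bit set => Yes

Yes


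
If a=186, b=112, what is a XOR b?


186 ^ 112 = 202

202


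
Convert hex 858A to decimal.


858A hex = 34186 decimal

34186


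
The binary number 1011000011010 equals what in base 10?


1011000011010 in decimal = 5658

5658


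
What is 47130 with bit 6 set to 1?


47130 | (1 << 6) = 47130 | 64 = 47194

47194


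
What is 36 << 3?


0b100100 << 3 = 0b100100000 = 288

288


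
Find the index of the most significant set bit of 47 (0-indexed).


0b101111. Highest set bit at position 5

5


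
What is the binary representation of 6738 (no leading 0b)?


6738 = 1101001010010 in binary

1101001010010


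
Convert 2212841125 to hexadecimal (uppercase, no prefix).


2212841125 = 83E546A5 hex

83E546A5


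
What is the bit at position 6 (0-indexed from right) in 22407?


0b101011110000111, position 6 = 0

0


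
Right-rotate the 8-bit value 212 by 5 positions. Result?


Rotate 0b11010100 right by 5 (8-bit) = 0b10100110 = 166

166


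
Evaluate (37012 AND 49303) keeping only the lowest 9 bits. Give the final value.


Step 1: 37012 & 49303 = 32916
Step 2: 32916 & 511 = 148

148


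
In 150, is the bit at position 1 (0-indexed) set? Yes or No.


0b10010110, bit 1 = 1. Yes

Yes


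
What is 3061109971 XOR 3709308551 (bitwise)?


0b10110110011101001101010011010011 ^ 0b11011101000101111000111010000111 = 0b1101011011000110101101001010100 = 1801673300

1801673300


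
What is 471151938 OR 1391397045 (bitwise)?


0b11100000101010011010101000010 | 0b1010010111011110000100010110101 = 0b1011110111111110011110111110111 = 1593785847

1593785847


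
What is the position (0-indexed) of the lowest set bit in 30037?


0b111010101010101. Lowest set bit at position 0

0


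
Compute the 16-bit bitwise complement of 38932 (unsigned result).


~0b1001100000010100 = 0b110011111101011 = 26603 (16-bit unsigned)

26603


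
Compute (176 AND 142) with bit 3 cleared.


Step 1: 176 & 142 = 128
Step 2: 128 & ~(1 << 3) = 128

128


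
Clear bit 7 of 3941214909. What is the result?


3941214909 & ~(1 << 7) = 3941214781

3941214781


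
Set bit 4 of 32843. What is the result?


32843 | (1 << 4) = 32843 | 16 = 32859

32859


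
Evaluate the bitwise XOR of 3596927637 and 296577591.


0b11010110011001001100001010010101 ^ 0b10001101011010110101000110111 = 0b11000111110010011010100010100010 = 3351881890

3351881890


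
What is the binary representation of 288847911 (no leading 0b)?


288847911 = 10001001101110111100000100111 in binary

10001001101110111100000100111


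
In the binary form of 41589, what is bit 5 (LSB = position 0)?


0b1010001001110101, position 5 = 1

1


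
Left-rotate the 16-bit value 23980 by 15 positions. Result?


Rotate 0b101110110101100 left by 15 (16-bit) = 0b10111011010110 = 11990

11990


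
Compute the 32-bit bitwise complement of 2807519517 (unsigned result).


~0b10100111010101110101100100011101 = 0b1011000101010001010011011100010 = 1487447778 (32-bit unsigned)

1487447778


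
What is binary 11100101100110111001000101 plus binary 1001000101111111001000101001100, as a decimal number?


11100101100110111001000101 + 1001000101111111001000101001100 = 1001100010101011111111110010001 = 1280704401

1280704401


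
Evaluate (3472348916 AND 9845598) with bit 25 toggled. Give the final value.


Step 1: 3472348916 & 9845598 = 9835092
Step 2: 9835092 ^ (1 << 25) = 9835092 ^ 33554432 = 43389524

43389524


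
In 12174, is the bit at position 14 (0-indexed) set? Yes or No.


0b10111110001110, bit 14 = 0. No

No


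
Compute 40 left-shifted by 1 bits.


0b101000 << 1 = 0b1010000 = 80

80


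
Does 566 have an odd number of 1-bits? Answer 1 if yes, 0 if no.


0b1000110110 has 5 ones => parity 1

1


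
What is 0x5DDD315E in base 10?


5DDD315E hex = 1574777182 decimal

1574777182


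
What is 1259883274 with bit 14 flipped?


1259883274 ^ (1 << 14) = 1259883274 ^ 16384 = 1259866890

1259866890


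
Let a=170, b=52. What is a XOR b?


170 ^ 52 = 158

158


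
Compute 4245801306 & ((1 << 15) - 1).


4245801306 & 32767 = 18778

18778


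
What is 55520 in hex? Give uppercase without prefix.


55520 = D8E0 hex

D8E0


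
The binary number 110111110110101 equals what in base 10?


110111110110101 in decimal = 28597

28597


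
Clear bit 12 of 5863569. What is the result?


5863569 & ~(1 << 12) = 5859473

5859473


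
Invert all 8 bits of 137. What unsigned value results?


137 ^ 255 = 118

118


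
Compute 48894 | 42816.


0b1011111011111110 | 0b1010011101000000 = 0b1011111111111110 = 49150

49150


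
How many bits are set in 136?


0b10001000 has 2 set bits

2


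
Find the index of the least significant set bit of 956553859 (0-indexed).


0b111001000000111101101010000011. Lowest set bit at position 0

0


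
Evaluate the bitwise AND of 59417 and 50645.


0b1110100000011001 & 0b1100010111010101 = 0b1100000000010001 = 49169

49169


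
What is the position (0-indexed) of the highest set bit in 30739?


0b111100000010011. Highest set bit at position 14

14


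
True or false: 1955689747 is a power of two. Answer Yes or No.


0b1110100100100010111010100010011. Multiple bits set => No

No


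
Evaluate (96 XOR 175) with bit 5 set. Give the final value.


Step 1: 96 ^ 175 = 207
Step 2: 207 | (1 << 5) = 207 | 32 = 239

239


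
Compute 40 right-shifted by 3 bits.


0b101000 >> 3 = 0b101 = 5

5


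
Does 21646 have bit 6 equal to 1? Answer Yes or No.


0b101010010001110, bit 6 = 0. No

No


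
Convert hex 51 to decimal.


51 hex = 81 decimal

81


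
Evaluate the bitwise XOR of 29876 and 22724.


0b111010010110100 ^ 0b101100011000100 = 0b10110001110000 = 11376

11376


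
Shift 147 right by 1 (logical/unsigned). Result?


0b10010011 >> 1 = 0b1001001 = 73

73


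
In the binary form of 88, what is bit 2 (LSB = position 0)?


0b1011000, position 2 = 0

0


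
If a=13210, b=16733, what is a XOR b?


13210 ^ 16733 = 29383

29383


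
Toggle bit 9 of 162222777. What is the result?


162222777 ^ (1 << 9) = 162222777 ^ 512 = 162222265

162222265


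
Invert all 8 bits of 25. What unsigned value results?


25 ^ 255 = 230

230


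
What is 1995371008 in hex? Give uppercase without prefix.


1995371008 = 76EEF200 hex

76EEF200


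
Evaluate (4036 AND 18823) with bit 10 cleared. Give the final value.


Step 1: 4036 & 18823 = 2436
Step 2: 2436 & ~(1 << 10) = 2436

2436


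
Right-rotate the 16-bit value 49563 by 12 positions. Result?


Rotate 0b1100000110011011 right by 12 (16-bit) = 0b1100110111100 = 6588

6588


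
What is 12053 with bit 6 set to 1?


12053 | (1 << 6) = 12053 | 64 = 12117

12117


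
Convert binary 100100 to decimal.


100100 in decimal = 36

36


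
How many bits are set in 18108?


0b100011010111100 has 8 set bits

8


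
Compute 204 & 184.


0b11001100 & 0b10111000 = 0b10001000 = 136

136


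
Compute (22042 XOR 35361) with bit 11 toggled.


Step 1: 22042 ^ 35361 = 56379
Step 2: 56379 ^ (1 << 11) = 56379 ^ 2048 = 54331

54331


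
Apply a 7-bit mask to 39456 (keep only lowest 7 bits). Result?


39456 & 127 = 32

32


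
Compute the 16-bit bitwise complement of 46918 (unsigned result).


~0b1011011101000110 = 0b100100010111001 = 18617 (16-bit unsigned)

18617


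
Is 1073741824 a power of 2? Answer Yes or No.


0b1000000000000000000000000000000. Only one bit set => Yes

Yes


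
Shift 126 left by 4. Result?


0b1111110 << 4 = 0b11111100000 = 2016

2016


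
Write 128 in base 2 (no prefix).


128 = 10000000 in binary

10000000


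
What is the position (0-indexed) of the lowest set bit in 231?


0b11100111. Lowest set bit at position 0

0


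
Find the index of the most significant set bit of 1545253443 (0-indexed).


0b1011100000110101011001001000011. Highest set bit at position 30

30


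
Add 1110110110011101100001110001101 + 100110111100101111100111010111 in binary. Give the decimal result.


1110110110011101100001110001101 + 100110111100101111100111010111 = 10011101110000011011110101100100 = 2646719844

2646719844


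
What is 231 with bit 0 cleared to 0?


231 & ~(1 << 0) = 230

230


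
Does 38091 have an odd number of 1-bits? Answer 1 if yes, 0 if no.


0b1001010011001011 has 8 ones => parity 0

0


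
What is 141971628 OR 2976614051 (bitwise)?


0b1000011101100101000010101100 | 0b10110001011010111000011010100011 = 0b10111001011111111101011010101111 = 3112162991

3112162991


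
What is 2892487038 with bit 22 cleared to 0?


2892487038 & ~(1 << 22) = 2888292734

2888292734


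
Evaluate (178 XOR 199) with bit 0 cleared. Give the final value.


Step 1: 178 ^ 199 = 117
Step 2: 117 & ~(1 << 0) = 116

116


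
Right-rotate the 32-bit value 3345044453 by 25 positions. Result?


Rotate 0b11000111011000010101001111100101 right by 25 (32-bit) = 0b10110000101010011111001011100011 = 2963927779

2963927779


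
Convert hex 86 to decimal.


86 hex = 134 decimal

134


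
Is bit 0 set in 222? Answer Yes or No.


0b11011110, bit 0 = 0. No

No


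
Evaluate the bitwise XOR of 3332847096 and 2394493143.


0b11000110101001110011010111111000 ^ 0b10001110101110010001000011010111 = 0b1001000000111100010010100101111 = 1209935151

1209935151


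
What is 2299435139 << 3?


0b10001001000011101001100010000011 << 3 = 0b10001001000011101001100010000011000 = 18395481112

18395481112


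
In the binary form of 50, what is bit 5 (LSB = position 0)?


0b110010, position 5 = 1

1


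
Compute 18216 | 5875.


0b100011100101000 | 0b1011011110011 = 0b101011111111011 = 22523

22523


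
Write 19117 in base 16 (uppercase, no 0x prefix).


19117 = 4AAD hex

4AAD


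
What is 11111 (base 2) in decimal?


11111 in decimal = 31

31


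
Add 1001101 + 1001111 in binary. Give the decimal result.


1001101 + 1001111 = 10011100 = 156

156


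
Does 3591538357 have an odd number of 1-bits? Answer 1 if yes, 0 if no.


0b11010110000100101000011010110101 has 15 ones => parity 1

1


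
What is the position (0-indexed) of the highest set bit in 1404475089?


0b1010011101101101001011011010001. Highest set bit at position 30

30


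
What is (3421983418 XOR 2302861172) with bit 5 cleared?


Step 1: 3421983418 ^ 2302861172 = 1119194574
Step 2: 1119194574 & ~(1 << 5) = 1119194574

1119194574


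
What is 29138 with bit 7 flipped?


29138 ^ (1 << 7) = 29138 ^ 128 = 29010

29010


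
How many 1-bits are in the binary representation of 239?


0b11101111 has 7 set bits

7


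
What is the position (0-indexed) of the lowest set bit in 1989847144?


0b1110110100110101010100001101000. Lowest set bit at position 3

3


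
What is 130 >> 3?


0b10000010 >> 3 = 0b10000 = 16

16


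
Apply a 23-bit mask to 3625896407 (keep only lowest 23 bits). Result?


3625896407 & 8388607 = 2017751

2017751


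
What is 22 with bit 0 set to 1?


22 | (1 << 0) = 22 | 1 = 23

23


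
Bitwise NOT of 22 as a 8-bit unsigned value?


~0b10110 = 0b11101001 = 233 (8-bit unsigned)

233


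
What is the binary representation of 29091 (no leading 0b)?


29091 = 111000110100011 in binary

111000110100011


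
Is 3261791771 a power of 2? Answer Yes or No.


0b11000010011010101111111000011011. Multiple bits set => No

No


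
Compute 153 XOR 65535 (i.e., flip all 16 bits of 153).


153 ^ 65535 = 65382

65382


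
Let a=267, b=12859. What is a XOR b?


267 ^ 12859 = 13104

13104


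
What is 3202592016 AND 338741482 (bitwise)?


0b10111110111000111010110100010000 & 0b10100001100001100100011101010 = 0b10100001000001000100000000000 = 337676288

337676288


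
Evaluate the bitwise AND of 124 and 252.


0b1111100 & 0b11111100 = 0b1111100 = 124

124


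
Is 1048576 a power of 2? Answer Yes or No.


0b100000000000000000000. Only one bit set => Yes

Yes


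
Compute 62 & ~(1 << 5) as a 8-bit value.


62 & ~(1 << 5) = 30

30


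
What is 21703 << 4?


0b101010011000111 << 4 = 0b1010100110001110000 = 347248

347248


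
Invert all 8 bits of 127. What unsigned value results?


127 ^ 255 = 128

128


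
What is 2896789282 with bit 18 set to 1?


2896789282 | (1 << 18) = 2896789282 | 262144 = 2897051426

2897051426


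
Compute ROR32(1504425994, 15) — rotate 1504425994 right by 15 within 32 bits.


Rotate 0b1011001101010111011100000001010 right by 15 (32-bit) = 0b1110000000101001011001101010111 = 1880404823

1880404823


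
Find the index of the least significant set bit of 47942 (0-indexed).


0b1011101101000110. Lowest set bit at position 1

1


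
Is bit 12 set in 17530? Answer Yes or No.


0b100010001111010, bit 12 = 0. No

No


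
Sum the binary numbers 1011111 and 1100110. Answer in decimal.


1011111 + 1100110 = 11000101 = 197

197


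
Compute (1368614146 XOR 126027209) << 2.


Step 1: 1368614146 ^ 126027209 = 1443913931
Step 2: 1443913931 << 2 = 5775655724

5775655724


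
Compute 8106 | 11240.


0b1111110101010 | 0b10101111101000 = 0b11111111101010 = 16362

16362


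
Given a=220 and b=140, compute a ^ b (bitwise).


220 ^ 140 = 80

80


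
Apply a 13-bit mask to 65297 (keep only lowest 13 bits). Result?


65297 & 8191 = 7953

7953


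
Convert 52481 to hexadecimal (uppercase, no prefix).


52481 = CD01 hex

CD01


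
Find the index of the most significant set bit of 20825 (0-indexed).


0b101000101011001. Highest set bit at position 14

14


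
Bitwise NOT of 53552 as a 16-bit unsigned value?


~0b1101000100110000 = 0b10111011001111 = 11983 (16-bit unsigned)

11983


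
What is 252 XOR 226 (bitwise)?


0b11111100 ^ 0b11100010 = 0b11110 = 30

30


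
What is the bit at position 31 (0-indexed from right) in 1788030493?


0b1101010100100110010111000011101, position 31 = 0

0


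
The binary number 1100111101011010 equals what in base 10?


1100111101011010 in decimal = 53082

53082


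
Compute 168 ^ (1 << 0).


168 ^ (1 << 0) = 168 ^ 1 = 169

169


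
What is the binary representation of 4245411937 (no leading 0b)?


4245411937 = 11111101000010111101100001100001 in binary

11111101000010111101100001100001


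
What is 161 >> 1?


0b10100001 >> 1 = 0b1010000 = 80

80


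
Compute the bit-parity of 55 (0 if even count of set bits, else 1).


0b110111 has 5 ones => parity 1

1


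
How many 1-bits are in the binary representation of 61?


0b111101 has 5 set bits

5


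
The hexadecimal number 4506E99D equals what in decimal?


4506E99D hex = 1158080925 decimal

1158080925


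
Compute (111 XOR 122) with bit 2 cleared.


Step 1: 111 ^ 122 = 21
Step 2: 21 & ~(1 << 2) = 17

17


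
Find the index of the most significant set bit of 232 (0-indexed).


0b11101000. Highest set bit at position 7

7


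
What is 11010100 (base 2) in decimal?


11010100 in decimal = 212

212


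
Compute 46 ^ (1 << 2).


46 ^ (1 << 2) = 46 ^ 4 = 42

42


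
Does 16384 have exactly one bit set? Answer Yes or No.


0b100000000000000. Only one bit set => Yes

Yes


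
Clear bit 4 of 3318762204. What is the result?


3318762204 & ~(1 << 4) = 3318762188

3318762188


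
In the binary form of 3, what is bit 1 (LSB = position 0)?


0b11, position 1 = 1

1


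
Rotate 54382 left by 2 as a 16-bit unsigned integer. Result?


Rotate 0b1101010001101110 left by 2 (16-bit) = 0b101000110111011 = 20923

20923


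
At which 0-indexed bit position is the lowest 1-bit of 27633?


0b110101111110001. Lowest set bit at position 0

0


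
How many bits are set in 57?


0b111001 has 4 set bits

4


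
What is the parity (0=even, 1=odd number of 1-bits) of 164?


0b10100100 has 3 ones => parity 1

1


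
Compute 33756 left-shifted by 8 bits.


0b1000001111011100 << 8 = 0b100000111101110000000000 = 8641536

8641536


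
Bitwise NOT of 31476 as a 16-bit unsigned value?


~0b111101011110100 = 0b1000010100001011 = 34059 (16-bit unsigned)

34059


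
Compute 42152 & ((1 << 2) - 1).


42152 & 3 = 0

0


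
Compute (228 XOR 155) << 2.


Step 1: 228 ^ 155 = 127
Step 2: 127 << 2 = 508

508


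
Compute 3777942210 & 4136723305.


0b11100001001011101101001011000010 & 0b11110110100100010110001101101001 = 0b11100000000000000100001001000000 = 3758113344

3758113344


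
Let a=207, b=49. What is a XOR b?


207 ^ 49 = 254

254


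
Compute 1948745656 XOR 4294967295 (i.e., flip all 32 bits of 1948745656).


1948745656 ^ 4294967295 = 2346221639

2346221639


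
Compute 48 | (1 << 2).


48 | (1 << 2) = 48 | 4 = 52

52


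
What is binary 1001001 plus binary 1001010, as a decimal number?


1001001 + 1001010 = 10010011 = 147

147


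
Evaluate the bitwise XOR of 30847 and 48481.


0b111100001111111 ^ 0b1011110101100001 = 0b1100010100011110 = 50462

50462


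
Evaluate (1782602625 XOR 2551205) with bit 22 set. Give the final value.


Step 1: 1782602625 ^ 2551205 = 1785116196
Step 2: 1785116196 | (1 << 22) = 1785116196 | 4194304 = 1785116196

1785116196


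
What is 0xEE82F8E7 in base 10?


EE82F8E7 hex = 4001560807 decimal

4001560807


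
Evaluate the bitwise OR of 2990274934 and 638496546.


0b10110010001110111111100101110110 | 0b100110000011101010111100100010 = 0b10110110001111111111111101110110 = 3057647478

3057647478


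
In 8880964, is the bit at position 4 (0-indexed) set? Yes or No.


0b100001111000001101000100, bit 4 = 0. No

No


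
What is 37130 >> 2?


0b1001000100001010 >> 2 = 0b10010001000010 = 9282

9282


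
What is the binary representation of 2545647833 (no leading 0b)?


2545647833 = 10010111101110111000000011011001 in binary

10010111101110111000000011011001


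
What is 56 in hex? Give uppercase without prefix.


56 = 38 hex

38


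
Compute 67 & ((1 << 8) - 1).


67 & 255 = 67

67


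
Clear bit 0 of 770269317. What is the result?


770269317 & ~(1 << 0) = 770269316

770269316


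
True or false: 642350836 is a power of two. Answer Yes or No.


0b100110010010010111111011110100. Multiple bits set => No

No


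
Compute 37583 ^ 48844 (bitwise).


0b1001001011001111 ^ 0b1011111011001100 = 0b10110000000011 = 11267

11267


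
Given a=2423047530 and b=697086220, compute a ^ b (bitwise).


2423047530 ^ 697086220 = 3118494822

3118494822


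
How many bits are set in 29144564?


0b1101111001011010111110100 has 16 set bits

16


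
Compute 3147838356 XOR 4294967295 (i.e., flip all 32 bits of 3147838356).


3147838356 ^ 4294967295 = 1147128939

1147128939


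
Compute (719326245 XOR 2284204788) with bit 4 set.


Step 1: 719326245 ^ 2284204788 = 2730901201
Step 2: 2730901201 | (1 << 4) = 2730901201 | 16 = 2730901201

2730901201


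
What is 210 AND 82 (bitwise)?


0b11010010 & 0b1010010 = 0b1010010 = 82

82


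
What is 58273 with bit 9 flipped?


58273 ^ (1 << 9) = 58273 ^ 512 = 57761

57761


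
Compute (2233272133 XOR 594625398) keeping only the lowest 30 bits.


Step 1: 2233272133 ^ 594625398 = 2792113203
Step 2: 2792113203 & 1073741823 = 644629555

644629555


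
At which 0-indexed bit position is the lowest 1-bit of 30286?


0b111011001001110. Lowest set bit at position 1

1


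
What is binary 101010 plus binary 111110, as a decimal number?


101010 + 111110 = 1101000 = 104

104


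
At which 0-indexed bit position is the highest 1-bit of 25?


0b11001. Highest set bit at position 4

4


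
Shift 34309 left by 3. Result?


0b1000011000000101 << 3 = 0b1000011000000101000 = 274472

274472


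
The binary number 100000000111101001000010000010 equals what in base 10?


100000000111101001000010000010 in decimal = 538873986

538873986


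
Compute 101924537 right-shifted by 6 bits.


0b110000100110011111010111001 >> 6 = 0b110000100110011111010 = 1592570

1592570


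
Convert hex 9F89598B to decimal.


9F89598B hex = 2676578699 decimal

2676578699


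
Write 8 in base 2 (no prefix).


8 = 1000 in binary

1000


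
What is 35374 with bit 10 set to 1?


35374 | (1 << 10) = 35374 | 1024 = 36398

36398


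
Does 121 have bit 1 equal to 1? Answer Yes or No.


0b1111001, bit 1 = 0. No

No


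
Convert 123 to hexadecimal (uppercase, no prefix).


123 = 7B hex

7B


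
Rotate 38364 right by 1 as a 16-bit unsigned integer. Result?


Rotate 0b1001010111011100 right by 1 (16-bit) = 0b100101011101110 = 19182

19182


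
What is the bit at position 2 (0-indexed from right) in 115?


0b1110011, position 2 = 0

0


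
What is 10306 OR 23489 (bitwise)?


0b10100001000010 | 0b101101111000001 = 0b111101111000011 = 31683

31683


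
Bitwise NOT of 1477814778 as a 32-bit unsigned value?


~0b1011000000101011010100111111010 = 0b10100111111010100101011000000101 = 2817152517 (32-bit unsigned)

2817152517


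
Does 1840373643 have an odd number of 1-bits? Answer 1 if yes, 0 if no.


0b1101101101100011101111110001011 has 20 ones => parity 0

0


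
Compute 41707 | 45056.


0b1010001011101011 | 0b1011000000000000 = 0b1011001011101011 = 45803

45803


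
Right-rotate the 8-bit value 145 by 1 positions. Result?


Rotate 0b10010001 right by 1 (8-bit) = 0b11001000 = 200

200


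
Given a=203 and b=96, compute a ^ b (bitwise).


203 ^ 96 = 171

171


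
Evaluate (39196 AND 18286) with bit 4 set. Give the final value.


Step 1: 39196 & 18286 = 268
Step 2: 268 | (1 << 4) = 268 | 16 = 284

284


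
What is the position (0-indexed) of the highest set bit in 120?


0b1111000. Highest set bit at position 6

6


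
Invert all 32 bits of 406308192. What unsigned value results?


406308192 ^ 4294967295 = 3888659103

3888659103


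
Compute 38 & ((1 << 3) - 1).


38 & 7 = 6

6


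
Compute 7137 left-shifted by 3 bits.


0b1101111100001 << 3 = 0b1101111100001000 = 57096

57096


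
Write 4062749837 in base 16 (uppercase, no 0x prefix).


4062749837 = F228A48D hex

F228A48D


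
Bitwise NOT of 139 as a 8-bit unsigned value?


~0b10001011 = 0b1110100 = 116 (8-bit unsigned)

116


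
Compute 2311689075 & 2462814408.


0b10001001110010011001001101110011 & 0b10010010110010111001000011001000 = 0b10000000110010011001000001000000 = 2160693312

2160693312


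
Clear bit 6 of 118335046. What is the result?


118335046 & ~(1 << 6) = 118334982

118334982


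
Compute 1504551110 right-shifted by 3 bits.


0b1011001101011011010000011000110 >> 3 = 0b1011001101011011010000011000 = 188068888

188068888


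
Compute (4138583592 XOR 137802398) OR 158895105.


Step 1: 4138583592 ^ 137802398 = 4271600822
Step 2: 4271600822 | 158895105 = 4294704311

4294704311


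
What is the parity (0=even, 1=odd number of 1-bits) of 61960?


0b1111001000001000 has 6 ones => parity 0

0


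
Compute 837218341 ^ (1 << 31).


837218341 ^ (1 << 31) = 837218341 ^ 2147483648 = 2984701989

2984701989


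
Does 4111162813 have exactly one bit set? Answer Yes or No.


0b11110101000010110101110110111101. Multiple bits set => No

No


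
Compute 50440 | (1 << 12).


50440 | (1 << 12) = 50440 | 4096 = 54536

54536


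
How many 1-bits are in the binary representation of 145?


0b10010001 has 3 set bits

3


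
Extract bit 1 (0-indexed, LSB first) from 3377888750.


0b11001001010101100111110111101110, position 1 = 1

1


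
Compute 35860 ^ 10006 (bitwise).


0b1000110000010100 ^ 0b10011100010110 = 0b1010101100000010 = 43778

43778


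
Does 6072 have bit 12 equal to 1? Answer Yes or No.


0b1011110111000, bit 12 = 1. Yes

Yes


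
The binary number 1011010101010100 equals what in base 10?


1011010101010100 in decimal = 46420

46420


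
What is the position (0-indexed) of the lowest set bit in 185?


0b10111001. Lowest set bit at position 0

0


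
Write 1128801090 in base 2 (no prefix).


1128801090 = 1000011010010000010001101000010 in binary

1000011010010000010001101000010


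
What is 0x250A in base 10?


250A hex = 9482 decimal

9482


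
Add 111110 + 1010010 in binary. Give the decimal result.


111110 + 1010010 = 10010000 = 144

144


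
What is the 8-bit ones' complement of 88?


88 ^ 255 = 167

167


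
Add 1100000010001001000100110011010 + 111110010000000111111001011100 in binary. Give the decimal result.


1100000010001001000100110011010 + 111110010000000111111001011100 = 10011110100001010000011111110110 = 2659518454

2659518454


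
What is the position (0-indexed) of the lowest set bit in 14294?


0b11011111010110. Lowest set bit at position 1

1


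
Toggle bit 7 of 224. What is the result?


224 ^ (1 << 7) = 224 ^ 128 = 96

96


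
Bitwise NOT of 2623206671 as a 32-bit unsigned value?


~0b10011100010110101111010100001111 = 0b1100011101001010000101011110000 = 1671760624 (32-bit unsigned)

1671760624


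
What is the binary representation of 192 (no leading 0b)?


192 = 11000000 in binary

11000000


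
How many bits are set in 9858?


0b10011010000010 has 5 set bits

5


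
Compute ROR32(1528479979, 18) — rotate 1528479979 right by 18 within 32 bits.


Rotate 0b1011011000110101100000011101011 right by 18 (32-bit) = 0b10110000001110101101011011000110 = 2956646086

2956646086


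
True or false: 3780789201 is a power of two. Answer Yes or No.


0b11100001010110100100001111010001. Multiple bits set => No

No


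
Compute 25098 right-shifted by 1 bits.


0b110001000001010 >> 1 = 0b11000100000101 = 12549

12549


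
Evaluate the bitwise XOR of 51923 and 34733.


0b1100101011010011 ^ 0b1000011110101101 = 0b100110101111110 = 19838

19838


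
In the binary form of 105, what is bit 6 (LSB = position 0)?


0b1101001, position 6 = 1

1


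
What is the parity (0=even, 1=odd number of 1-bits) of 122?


0b1111010 has 5 ones => parity 1

1


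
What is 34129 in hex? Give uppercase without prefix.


34129 = 8551 hex

8551


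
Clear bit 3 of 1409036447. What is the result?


1409036447 & ~(1 << 3) = 1409036439

1409036439


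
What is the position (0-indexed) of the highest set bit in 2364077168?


0b10001100111010001111010001110000. Highest set bit at position 31

31


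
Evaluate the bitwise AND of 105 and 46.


0b1101001 & 0b101110 = 0b101000 = 40

40


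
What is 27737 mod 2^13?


27737 & 8191 = 3161

3161


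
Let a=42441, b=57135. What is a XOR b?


42441 ^ 57135 = 31462

31462


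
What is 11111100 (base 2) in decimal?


11111100 in decimal = 252

252


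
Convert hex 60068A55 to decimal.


60068A55 hex = 1611041365 decimal

1611041365


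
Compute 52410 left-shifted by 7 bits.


0b1100110010111010 << 7 = 0b11001100101110100000000 = 6708480

6708480


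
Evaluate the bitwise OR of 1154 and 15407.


0b10010000010 | 0b11110000101111 = 0b11110010101111 = 15535

15535


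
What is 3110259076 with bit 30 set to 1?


3110259076 | (1 << 30) = 3110259076 | 1073741824 = 4184000900

4184000900


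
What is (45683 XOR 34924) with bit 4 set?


Step 1: 45683 ^ 34924 = 14879
Step 2: 14879 | (1 << 4) = 14879 | 16 = 14879

14879


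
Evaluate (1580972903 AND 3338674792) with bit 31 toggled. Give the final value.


Step 1: 1580972903 & 3338674792 = 1174413920
Step 2: 1174413920 ^ (1 << 31) = 1174413920 ^ 2147483648 = 3321897568

3321897568


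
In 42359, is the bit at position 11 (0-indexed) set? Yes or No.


0b1010010101110111, bit 11 = 0. No

No


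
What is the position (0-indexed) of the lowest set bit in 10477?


0b10100011101101. Lowest set bit at position 0

0


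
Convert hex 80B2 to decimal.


80B2 hex = 32946 decimal

32946


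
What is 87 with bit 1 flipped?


87 ^ (1 << 1) = 87 ^ 2 = 85

85


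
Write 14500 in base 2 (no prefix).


14500 = 11100010100100 in binary

11100010100100


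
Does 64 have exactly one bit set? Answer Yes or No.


0b1000000. Only one bit set => Yes

Yes


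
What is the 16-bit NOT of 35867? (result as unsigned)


~0b1000110000011011 = 0b111001111100100 = 29668 (16-bit unsigned)

29668


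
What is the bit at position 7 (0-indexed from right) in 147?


0b10010011, position 7 = 1

1


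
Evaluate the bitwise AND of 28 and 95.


0b11100 & 0b1011111 = 0b11100 = 28

28


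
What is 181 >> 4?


0b10110101 >> 4 = 0b1011 = 11

11


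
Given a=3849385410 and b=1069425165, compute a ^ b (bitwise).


3849385410 ^ 1069425165 = 3670988751

3670988751


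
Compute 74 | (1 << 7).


74 | (1 << 7) = 74 | 128 = 202

202


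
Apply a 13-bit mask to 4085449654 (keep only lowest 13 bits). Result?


4085449654 & 8191 = 950

950


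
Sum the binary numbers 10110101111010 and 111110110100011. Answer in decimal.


10110101111010 + 111110110100011 = 1010101100011101 = 43805

43805


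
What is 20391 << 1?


0b100111110100111 << 1 = 0b1001111101001110 = 40782

40782


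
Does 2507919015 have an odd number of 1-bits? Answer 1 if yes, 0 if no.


0b10010101011110111100111010100111 has 20 ones => parity 0

0


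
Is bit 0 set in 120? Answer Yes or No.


0b1111000, bit 0 = 0. No

No


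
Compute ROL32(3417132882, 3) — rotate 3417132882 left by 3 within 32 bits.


Rotate 0b11001011101011010100111101010010 left by 3 (32-bit) = 0b1011101011010100111101010010110 = 1567259286

1567259286


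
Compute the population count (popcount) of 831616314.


0b110001100100010111010100111010 has 15 set bits

15


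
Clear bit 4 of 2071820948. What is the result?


2071820948 & ~(1 << 4) = 2071820932

2071820932


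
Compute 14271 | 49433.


0b11011110111111 | 0b1100000100011001 = 0b1111011110111111 = 63423

63423
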